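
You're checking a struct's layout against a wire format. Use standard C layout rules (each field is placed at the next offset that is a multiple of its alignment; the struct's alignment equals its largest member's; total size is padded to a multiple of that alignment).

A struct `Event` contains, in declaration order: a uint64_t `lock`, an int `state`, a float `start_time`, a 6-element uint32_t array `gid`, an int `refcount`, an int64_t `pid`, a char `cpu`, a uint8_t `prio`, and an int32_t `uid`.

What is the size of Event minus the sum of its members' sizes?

6

@0: lock [8B, align 8] → 8
@8: state [4B, align 4] → 12
@12: start_time [4B, align 4] → 16
@16: gid [24B, align 4] → 40
@40: refcount [4B, align 4] → 44
+4 pad (align 8)
@48: pid [8B, align 8] → 56
@56: cpu [1B, align 1] → 57
@57: prio [1B, align 1] → 58
+2 pad (align 4)
@60: uid [4B, align 4] → 64
size 64, align 8
data bytes 58, size 64 → padding 6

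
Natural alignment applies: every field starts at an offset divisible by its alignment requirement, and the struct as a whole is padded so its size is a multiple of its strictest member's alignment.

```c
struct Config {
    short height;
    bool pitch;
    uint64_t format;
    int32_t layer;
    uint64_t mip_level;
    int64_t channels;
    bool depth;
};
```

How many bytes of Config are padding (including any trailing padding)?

0..2  height  (2B, 2-aligned)
2..3  pitch  (1B, 1-aligned)
3..8  -- padding (5B)
8..16  format  (8B, 8-aligned)
16..20  layer  (4B, 4-aligned)
20..24  -- padding (4B)
24..32  mip_level  (8B, 8-aligned)
32..40  channels  (8B, 8-aligned)
40..41  depth  (1B, 1-aligned)
41..48  -- tail padding (7B)
sizeof = 48, alignof = 8
data bytes 32, size 48 → padding 16

16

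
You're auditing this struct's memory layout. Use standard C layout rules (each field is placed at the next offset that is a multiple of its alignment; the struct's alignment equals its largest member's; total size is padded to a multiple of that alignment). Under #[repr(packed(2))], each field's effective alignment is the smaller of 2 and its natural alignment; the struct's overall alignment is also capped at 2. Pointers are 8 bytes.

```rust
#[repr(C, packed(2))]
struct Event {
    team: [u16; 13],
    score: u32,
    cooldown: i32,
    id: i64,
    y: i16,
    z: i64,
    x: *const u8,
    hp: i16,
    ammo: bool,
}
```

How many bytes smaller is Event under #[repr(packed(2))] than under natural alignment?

16

natural layout:
  0..26  team  (26B, 2-aligned)
  26..28  -- padding (2B)
  28..32  score  (4B, 4-aligned)
  32..36  cooldown  (4B, 4-aligned)
  36..40  -- padding (4B)
  40..48  id  (8B, 8-aligned)
  48..50  y  (2B, 2-aligned)
  50..56  -- padding (6B)
  56..64  z  (8B, 8-aligned)
  64..72  x  (8B, 8-aligned)
  72..74  hp  (2B, 2-aligned)
  74..75  ammo  (1B, 1-aligned)
  75..80  -- tail padding (5B)
  sizeof = 80, alignof = 8
packed(2) layout:
  0..26  team  (26B, 2-aligned)
  26..30  score  (4B, 2-aligned)
  30..34  cooldown  (4B, 2-aligned)
  34..42  id  (8B, 2-aligned)
  42..44  y  (2B, 2-aligned)
  44..52  z  (8B, 2-aligned)
  52..60  x  (8B, 2-aligned)
  60..62  hp  (2B, 2-aligned)
  62..63  ammo  (1B, 1-aligned)
  63..64  -- tail padding (1B)
  sizeof = 64, alignof = 2
80 − 64 = 16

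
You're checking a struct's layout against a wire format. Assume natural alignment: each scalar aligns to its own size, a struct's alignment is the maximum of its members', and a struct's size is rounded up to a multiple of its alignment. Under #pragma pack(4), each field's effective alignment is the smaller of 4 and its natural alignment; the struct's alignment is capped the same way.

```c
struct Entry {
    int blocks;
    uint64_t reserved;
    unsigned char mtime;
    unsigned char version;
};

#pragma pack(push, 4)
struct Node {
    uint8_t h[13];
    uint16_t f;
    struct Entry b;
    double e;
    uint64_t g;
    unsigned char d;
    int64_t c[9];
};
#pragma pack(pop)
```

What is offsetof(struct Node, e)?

40

Entry: @0: blocks [4B, align 4] → 4; +4 pad (align 8); @8: reserved [8B, align 8] → 16; @16: mtime [1B, align 1] → 17; @17: version [1B, align 1] → 18; +6 tail pad (align 8); size 24, align 8
@0: h [13B, align 1] → 13
+1 pad (align 2)
@14: f [2B, align 2] → 16
@16: b [24B, align 4] → 40
@40: e [8B, align 4] → 48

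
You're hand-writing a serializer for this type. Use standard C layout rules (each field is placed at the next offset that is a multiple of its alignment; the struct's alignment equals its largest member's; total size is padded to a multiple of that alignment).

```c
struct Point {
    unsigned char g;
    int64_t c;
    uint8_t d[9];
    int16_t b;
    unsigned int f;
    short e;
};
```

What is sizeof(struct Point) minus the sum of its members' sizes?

@0: g [1B, align 1] → 1
+7 pad (align 8)
@8: c [8B, align 8] → 16
@16: d [9B, align 1] → 25
+1 pad (align 2)
@26: b [2B, align 2] → 28
@28: f [4B, align 4] → 32
@32: e [2B, align 2] → 34
+6 tail pad (align 8)
size 40, align 8
data bytes 26, size 40 → padding 14

14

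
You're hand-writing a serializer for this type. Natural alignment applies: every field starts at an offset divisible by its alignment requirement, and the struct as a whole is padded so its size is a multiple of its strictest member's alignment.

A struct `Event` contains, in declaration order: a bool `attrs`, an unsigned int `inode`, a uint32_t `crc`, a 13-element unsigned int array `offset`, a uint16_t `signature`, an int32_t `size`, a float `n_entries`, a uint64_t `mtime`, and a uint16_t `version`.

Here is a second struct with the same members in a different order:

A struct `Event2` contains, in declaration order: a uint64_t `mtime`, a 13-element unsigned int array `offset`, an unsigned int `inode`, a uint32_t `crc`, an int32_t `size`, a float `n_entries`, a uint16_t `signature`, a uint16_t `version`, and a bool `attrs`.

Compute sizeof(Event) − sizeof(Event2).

8

0..1  attrs  (1B, 1-aligned)
1..4  -- padding (3B)
4..8  inode  (4B, 4-aligned)
8..12  crc  (4B, 4-aligned)
12..64  offset  (52B, 4-aligned)
64..66  signature  (2B, 2-aligned)
66..68  -- padding (2B)
68..72  size  (4B, 4-aligned)
72..76  n_entries  (4B, 4-aligned)
76..80  -- padding (4B)
80..88  mtime  (8B, 8-aligned)
88..90  version  (2B, 2-aligned)
90..96  -- tail padding (6B)
sizeof = 96, alignof = 8
— Event2 —
0..8  mtime  (8B, 8-aligned)
8..60  offset  (52B, 4-aligned)
60..64  inode  (4B, 4-aligned)
64..68  crc  (4B, 4-aligned)
68..72  size  (4B, 4-aligned)
72..76  n_entries  (4B, 4-aligned)
76..78  signature  (2B, 2-aligned)
78..80  version  (2B, 2-aligned)
80..81  attrs  (1B, 1-aligned)
81..88  -- tail padding (7B)
sizeof = 88, alignof = 8
96 − 88 = 8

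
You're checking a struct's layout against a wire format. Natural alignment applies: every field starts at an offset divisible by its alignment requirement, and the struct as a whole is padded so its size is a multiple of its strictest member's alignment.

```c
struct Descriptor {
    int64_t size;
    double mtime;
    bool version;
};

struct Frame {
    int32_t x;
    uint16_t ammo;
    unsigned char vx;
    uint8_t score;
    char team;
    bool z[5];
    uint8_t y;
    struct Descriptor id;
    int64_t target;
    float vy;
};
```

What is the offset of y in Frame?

Descriptor: 0..8  size  (8B, 8-aligned); 8..16  mtime  (8B, 8-aligned); 16..17  version  (1B, 1-aligned); 17..24  -- tail padding (7B); sizeof = 24, alignof = 8
0..4  x  (4B, 4-aligned)
4..6  ammo  (2B, 2-aligned)
6..7  vx  (1B, 1-aligned)
7..8  score  (1B, 1-aligned)
8..9  team  (1B, 1-aligned)
9..14  z  (5B, 1-aligned)
14..15  y  (1B, 1-aligned)

14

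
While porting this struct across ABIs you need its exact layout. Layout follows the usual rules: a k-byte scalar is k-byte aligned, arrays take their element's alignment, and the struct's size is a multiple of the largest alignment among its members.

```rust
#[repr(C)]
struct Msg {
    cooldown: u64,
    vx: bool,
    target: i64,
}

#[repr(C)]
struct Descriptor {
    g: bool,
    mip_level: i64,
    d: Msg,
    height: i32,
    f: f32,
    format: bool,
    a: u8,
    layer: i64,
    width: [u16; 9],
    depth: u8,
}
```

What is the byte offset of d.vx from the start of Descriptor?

Msg: cooldown at 0 (size 8, align 8) → ends 8; vx at 8 (size 1, align 1) → ends 9; pad 7 to align 8 for target; target at 16 (size 8, align 8) → ends 24; total 24 bytes, alignment 8
g at 0 (size 1, align 1) → ends 1
pad 7 to align 8 for mip_level
mip_level at 8 (size 8, align 8) → ends 16
d at 16 (size 24, align 8) → ends 40
within Msg: vx at 8
16 + 8 = 24

24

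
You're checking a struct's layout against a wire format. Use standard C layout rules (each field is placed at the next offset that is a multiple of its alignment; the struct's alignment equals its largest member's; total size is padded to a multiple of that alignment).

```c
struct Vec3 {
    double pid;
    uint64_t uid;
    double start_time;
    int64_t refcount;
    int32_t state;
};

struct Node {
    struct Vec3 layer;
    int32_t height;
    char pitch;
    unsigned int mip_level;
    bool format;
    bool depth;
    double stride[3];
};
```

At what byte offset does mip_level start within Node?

Vec3: @0: pid [8B, align 8] → 8; @8: uid [8B, align 8] → 16; @16: start_time [8B, align 8] → 24; @24: refcount [8B, align 8] → 32; @32: state [4B, align 4] → 36; +4 tail pad (align 8); size 40, align 8
@0: layer [40B, align 8] → 40
@40: height [4B, align 4] → 44
@44: pitch [1B, align 1] → 45
+3 pad (align 4)
@48: mip_level [4B, align 4] → 52

48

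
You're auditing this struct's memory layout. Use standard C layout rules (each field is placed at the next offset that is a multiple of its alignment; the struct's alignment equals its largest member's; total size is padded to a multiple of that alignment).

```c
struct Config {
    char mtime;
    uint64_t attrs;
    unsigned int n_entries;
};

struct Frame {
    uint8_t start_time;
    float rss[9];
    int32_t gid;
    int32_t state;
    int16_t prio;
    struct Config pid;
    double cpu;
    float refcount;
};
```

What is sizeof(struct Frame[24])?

2304

Config: 0..1  mtime  (1B, 1-aligned); 1..8  -- padding (7B); 8..16  attrs  (8B, 8-aligned); 16..20  n_entries  (4B, 4-aligned); 20..24  -- tail padding (4B); sizeof = 24, alignof = 8
0..1  start_time  (1B, 1-aligned)
1..4  -- padding (3B)
4..40  rss  (36B, 4-aligned)
40..44  gid  (4B, 4-aligned)
44..48  state  (4B, 4-aligned)
48..50  prio  (2B, 2-aligned)
50..56  -- padding (6B)
56..80  pid  (24B, 8-aligned)
80..88  cpu  (8B, 8-aligned)
88..92  refcount  (4B, 4-aligned)
92..96  -- tail padding (4B)
sizeof = 96, alignof = 8
array of 24: 24 × 96 = 2304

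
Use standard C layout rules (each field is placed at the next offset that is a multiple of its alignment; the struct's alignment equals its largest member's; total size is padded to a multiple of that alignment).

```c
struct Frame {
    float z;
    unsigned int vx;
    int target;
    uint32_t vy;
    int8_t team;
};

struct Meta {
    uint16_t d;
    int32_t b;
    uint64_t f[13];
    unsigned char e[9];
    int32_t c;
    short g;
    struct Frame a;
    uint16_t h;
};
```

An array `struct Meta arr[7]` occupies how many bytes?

Frame: 0..4  z  (4B, 4-aligned); 4..8  vx  (4B, 4-aligned); 8..12  target  (4B, 4-aligned); 12..16  vy  (4B, 4-aligned); 16..17  team  (1B, 1-aligned); 17..20  -- tail padding (3B); sizeof = 20, alignof = 4
0..2  d  (2B, 2-aligned)
2..4  -- padding (2B)
4..8  b  (4B, 4-aligned)
8..112  f  (104B, 8-aligned)
112..121  e  (9B, 1-aligned)
121..124  -- padding (3B)
124..128  c  (4B, 4-aligned)
128..130  g  (2B, 2-aligned)
130..132  -- padding (2B)
132..152  a  (20B, 4-aligned)
152..154  h  (2B, 2-aligned)
154..160  -- tail padding (6B)
sizeof = 160, alignof = 8
array of 7: 7 × 160 = 1120

1120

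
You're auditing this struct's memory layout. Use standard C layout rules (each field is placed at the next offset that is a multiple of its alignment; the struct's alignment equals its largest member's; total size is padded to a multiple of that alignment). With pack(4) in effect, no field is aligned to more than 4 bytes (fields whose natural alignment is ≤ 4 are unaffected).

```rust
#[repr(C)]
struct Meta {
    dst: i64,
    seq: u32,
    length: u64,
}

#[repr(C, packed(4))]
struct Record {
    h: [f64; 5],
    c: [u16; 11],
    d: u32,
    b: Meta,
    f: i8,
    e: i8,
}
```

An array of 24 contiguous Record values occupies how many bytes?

Meta: 0..8  dst  (8B, 8-aligned); 8..12  seq  (4B, 4-aligned); 12..16  -- padding (4B); 16..24  length  (8B, 8-aligned); sizeof = 24, alignof = 8
0..40  h  (40B, 4-aligned)
40..62  c  (22B, 2-aligned)
62..64  -- padding (2B)
64..68  d  (4B, 4-aligned)
68..92  b  (24B, 4-aligned)
92..93  f  (1B, 1-aligned)
93..94  e  (1B, 1-aligned)
94..96  -- tail padding (2B)
sizeof = 96, alignof = 4
array of 24: 24 × 96 = 2304

2304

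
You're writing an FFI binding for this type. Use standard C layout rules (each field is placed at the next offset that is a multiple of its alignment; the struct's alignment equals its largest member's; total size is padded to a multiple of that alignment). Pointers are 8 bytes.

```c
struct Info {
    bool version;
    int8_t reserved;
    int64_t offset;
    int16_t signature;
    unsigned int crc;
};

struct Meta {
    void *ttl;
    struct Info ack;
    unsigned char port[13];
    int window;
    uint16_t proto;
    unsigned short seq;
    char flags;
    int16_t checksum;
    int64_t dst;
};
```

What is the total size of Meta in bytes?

72 bytes

Info: version at 0 (size 1, align 1) → ends 1; reserved at 1 (size 1, align 1) → ends 2; pad 6 to align 8 for offset; offset at 8 (size 8, align 8) → ends 16; signature at 16 (size 2, align 2) → ends 18; pad 2 to align 4 for crc; crc at 20 (size 4, align 4) → ends 24; total 24 bytes, alignment 8
ttl at 0 (size 8, align 8) → ends 8
ack at 8 (size 24, align 8) → ends 32
port at 32 (size 13, align 1) → ends 45
pad 3 to align 4 for window
window at 48 (size 4, align 4) → ends 52
proto at 52 (size 2, align 2) → ends 54
seq at 54 (size 2, align 2) → ends 56
flags at 56 (size 1, align 1) → ends 57
pad 1 to align 2 for checksum
checksum at 58 (size 2, align 2) → ends 60
pad 4 to align 8 for dst
dst at 64 (size 8, align 8) → ends 72
total 72 bytes, alignment 8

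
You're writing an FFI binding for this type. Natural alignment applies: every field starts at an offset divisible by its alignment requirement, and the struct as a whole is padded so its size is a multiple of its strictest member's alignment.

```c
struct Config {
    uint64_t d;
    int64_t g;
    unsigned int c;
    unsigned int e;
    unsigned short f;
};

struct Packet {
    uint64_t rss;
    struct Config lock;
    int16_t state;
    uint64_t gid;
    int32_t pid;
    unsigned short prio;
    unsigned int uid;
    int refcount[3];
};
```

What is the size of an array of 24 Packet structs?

1920

Config: 0..8  d  (8B, 8-aligned); 8..16  g  (8B, 8-aligned); 16..20  c  (4B, 4-aligned); 20..24  e  (4B, 4-aligned); 24..26  f  (2B, 2-aligned); 26..32  -- tail padding (6B); sizeof = 32, alignof = 8
0..8  rss  (8B, 8-aligned)
8..40  lock  (32B, 8-aligned)
40..42  state  (2B, 2-aligned)
42..48  -- padding (6B)
48..56  gid  (8B, 8-aligned)
56..60  pid  (4B, 4-aligned)
60..62  prio  (2B, 2-aligned)
62..64  -- padding (2B)
64..68  uid  (4B, 4-aligned)
68..80  refcount  (12B, 4-aligned)
sizeof = 80, alignof = 8
array of 24: 24 × 80 = 1920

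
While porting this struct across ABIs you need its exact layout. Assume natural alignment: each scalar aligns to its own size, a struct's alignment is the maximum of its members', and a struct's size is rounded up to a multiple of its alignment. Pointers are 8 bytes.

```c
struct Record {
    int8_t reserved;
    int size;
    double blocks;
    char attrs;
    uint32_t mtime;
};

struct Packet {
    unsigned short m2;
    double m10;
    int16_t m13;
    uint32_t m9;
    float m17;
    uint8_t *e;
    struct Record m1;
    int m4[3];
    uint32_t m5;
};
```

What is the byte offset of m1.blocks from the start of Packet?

Record: reserved at 0 (size 1, align 1) → ends 1; pad 3 to align 4 for size; size at 4 (size 4, align 4) → ends 8; blocks at 8 (size 8, align 8) → ends 16; attrs at 16 (size 1, align 1) → ends 17; pad 3 to align 4 for mtime; mtime at 20 (size 4, align 4) → ends 24; total 24 bytes, alignment 8
m2 at 0 (size 2, align 2) → ends 2
pad 6 to align 8 for m10
m10 at 8 (size 8, align 8) → ends 16
m13 at 16 (size 2, align 2) → ends 18
pad 2 to align 4 for m9
m9 at 20 (size 4, align 4) → ends 24
m17 at 24 (size 4, align 4) → ends 28
pad 4 to align 8 for e
e at 32 (size 8, align 8) → ends 40
m1 at 40 (size 24, align 8) → ends 64
within Record: blocks at 8
40 + 8 = 48

48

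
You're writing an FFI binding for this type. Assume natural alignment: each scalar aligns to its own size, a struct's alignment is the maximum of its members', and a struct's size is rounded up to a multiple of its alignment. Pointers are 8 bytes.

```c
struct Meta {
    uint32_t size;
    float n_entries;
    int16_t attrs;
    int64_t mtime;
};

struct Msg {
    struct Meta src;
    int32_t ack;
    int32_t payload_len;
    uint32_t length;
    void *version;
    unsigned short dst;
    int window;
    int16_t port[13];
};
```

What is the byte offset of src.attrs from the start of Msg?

8

Meta: @0: size [4B, align 4] → 4; @4: n_entries [4B, align 4] → 8; @8: attrs [2B, align 2] → 10; +6 pad (align 8); @16: mtime [8B, align 8] → 24; size 24, align 8
@0: src [24B, align 8] → 24
within Meta: attrs at 8
0 + 8 = 8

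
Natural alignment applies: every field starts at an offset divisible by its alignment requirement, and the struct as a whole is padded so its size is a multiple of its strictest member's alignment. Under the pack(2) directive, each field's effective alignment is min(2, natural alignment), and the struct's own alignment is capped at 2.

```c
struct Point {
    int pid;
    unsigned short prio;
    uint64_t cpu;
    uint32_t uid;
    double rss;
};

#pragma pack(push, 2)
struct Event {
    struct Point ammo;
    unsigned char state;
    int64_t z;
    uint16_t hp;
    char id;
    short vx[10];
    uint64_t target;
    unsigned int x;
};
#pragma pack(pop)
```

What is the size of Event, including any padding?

78

Point: pid at 0 (size 4, align 4) → ends 4; prio at 4 (size 2, align 2) → ends 6; pad 2 to align 8 for cpu; cpu at 8 (size 8, align 8) → ends 16; uid at 16 (size 4, align 4) → ends 20; pad 4 to align 8 for rss; rss at 24 (size 8, align 8) → ends 32; total 32 bytes, alignment 8
ammo at 0 (size 32, align 2) → ends 32
state at 32 (size 1, align 1) → ends 33
pad 1 to align 2 for z
z at 34 (size 8, align 2) → ends 42
hp at 42 (size 2, align 2) → ends 44
id at 44 (size 1, align 1) → ends 45
pad 1 to align 2 for vx
vx at 46 (size 20, align 2) → ends 66
target at 66 (size 8, align 2) → ends 74
x at 74 (size 4, align 2) → ends 78
total 78 bytes, alignment 2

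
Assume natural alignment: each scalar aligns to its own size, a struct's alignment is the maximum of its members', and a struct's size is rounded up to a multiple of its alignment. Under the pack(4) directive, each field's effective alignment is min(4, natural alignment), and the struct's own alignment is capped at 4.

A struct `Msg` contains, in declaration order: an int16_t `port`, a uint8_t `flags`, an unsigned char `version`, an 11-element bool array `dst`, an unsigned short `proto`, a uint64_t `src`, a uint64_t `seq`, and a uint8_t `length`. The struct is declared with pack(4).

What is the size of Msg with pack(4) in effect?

40

0..2  port  (2B, 2-aligned)
2..3  flags  (1B, 1-aligned)
3..4  version  (1B, 1-aligned)
4..15  dst  (11B, 1-aligned)
15..16  -- padding (1B)
16..18  proto  (2B, 2-aligned)
18..20  -- padding (2B)
20..28  src  (8B, 4-aligned)
28..36  seq  (8B, 4-aligned)
36..37  length  (1B, 1-aligned)
37..40  -- tail padding (3B)
sizeof = 40, alignof = 4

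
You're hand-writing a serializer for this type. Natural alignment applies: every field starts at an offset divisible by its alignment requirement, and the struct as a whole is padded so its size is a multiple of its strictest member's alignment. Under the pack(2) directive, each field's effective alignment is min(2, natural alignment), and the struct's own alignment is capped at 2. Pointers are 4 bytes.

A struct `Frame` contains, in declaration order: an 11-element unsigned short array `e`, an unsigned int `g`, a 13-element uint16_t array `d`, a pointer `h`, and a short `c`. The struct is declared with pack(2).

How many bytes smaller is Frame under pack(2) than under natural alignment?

6

natural layout:
  @0: e [22B, align 2] → 22
  +2 pad (align 4)
  @24: g [4B, align 4] → 28
  @28: d [26B, align 2] → 54
  +2 pad (align 4)
  @56: h [4B, align 4] → 60
  @60: c [2B, align 2] → 62
  +2 tail pad (align 4)
  size 64, align 4
packed(2) layout:
  @0: e [22B, align 2] → 22
  @22: g [4B, align 2] → 26
  @26: d [26B, align 2] → 52
  @52: h [4B, align 2] → 56
  @56: c [2B, align 2] → 58
  size 58, align 2
64 − 58 = 6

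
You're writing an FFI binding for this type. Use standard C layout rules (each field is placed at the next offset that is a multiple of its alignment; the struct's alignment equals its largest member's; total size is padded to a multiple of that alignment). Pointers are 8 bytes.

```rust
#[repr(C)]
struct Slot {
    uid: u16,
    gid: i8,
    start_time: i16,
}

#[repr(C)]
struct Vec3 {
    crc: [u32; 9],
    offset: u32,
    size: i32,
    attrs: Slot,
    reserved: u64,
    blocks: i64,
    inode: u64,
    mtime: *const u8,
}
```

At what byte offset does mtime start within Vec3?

80

Slot: uid at 0 (size 2, align 2) → ends 2; gid at 2 (size 1, align 1) → ends 3; pad 1 to align 2 for start_time; start_time at 4 (size 2, align 2) → ends 6; total 6 bytes, alignment 2
crc at 0 (size 36, align 4) → ends 36
offset at 36 (size 4, align 4) → ends 40
size at 40 (size 4, align 4) → ends 44
attrs at 44 (size 6, align 2) → ends 50
pad 6 to align 8 for reserved
reserved at 56 (size 8, align 8) → ends 64
blocks at 64 (size 8, align 8) → ends 72
inode at 72 (size 8, align 8) → ends 80
mtime at 80 (size 8, align 8) → ends 88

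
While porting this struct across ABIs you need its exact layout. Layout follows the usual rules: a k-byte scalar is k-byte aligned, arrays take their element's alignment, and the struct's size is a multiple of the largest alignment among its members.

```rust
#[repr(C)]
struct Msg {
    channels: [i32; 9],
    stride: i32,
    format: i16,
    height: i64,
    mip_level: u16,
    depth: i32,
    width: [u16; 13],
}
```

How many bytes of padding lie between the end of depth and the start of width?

0

channels at 0 (size 36, align 4) → ends 36
stride at 36 (size 4, align 4) → ends 40
format at 40 (size 2, align 2) → ends 42
pad 6 to align 8 for height
height at 48 (size 8, align 8) → ends 56
mip_level at 56 (size 2, align 2) → ends 58
pad 2 to align 4 for depth
depth at 60 (size 4, align 4) → ends 64
width at 64 (size 26, align 2) → ends 90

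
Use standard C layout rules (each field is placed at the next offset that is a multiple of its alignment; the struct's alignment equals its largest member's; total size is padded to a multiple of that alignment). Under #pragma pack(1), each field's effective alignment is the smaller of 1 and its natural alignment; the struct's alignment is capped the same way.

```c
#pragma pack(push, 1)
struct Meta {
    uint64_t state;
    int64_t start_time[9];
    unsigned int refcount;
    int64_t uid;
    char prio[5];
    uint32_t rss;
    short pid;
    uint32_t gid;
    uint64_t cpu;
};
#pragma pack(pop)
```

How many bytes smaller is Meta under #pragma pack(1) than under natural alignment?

natural layout:
  @0: state [8B, align 8] → 8
  @8: start_time [72B, align 8] → 80
  @80: refcount [4B, align 4] → 84
  +4 pad (align 8)
  @88: uid [8B, align 8] → 96
  @96: prio [5B, align 1] → 101
  +3 pad (align 4)
  @104: rss [4B, align 4] → 108
  @108: pid [2B, align 2] → 110
  +2 pad (align 4)
  @112: gid [4B, align 4] → 116
  +4 pad (align 8)
  @120: cpu [8B, align 8] → 128
  size 128, align 8
packed(1) layout:
  @0: state [8B, align 1] → 8
  @8: start_time [72B, align 1] → 80
  @80: refcount [4B, align 1] → 84
  @84: uid [8B, align 1] → 92
  @92: prio [5B, align 1] → 97
  @97: rss [4B, align 1] → 101
  @101: pid [2B, align 1] → 103
  @103: gid [4B, align 1] → 107
  @107: cpu [8B, align 1] → 115
  size 115, align 1
128 − 115 = 13

13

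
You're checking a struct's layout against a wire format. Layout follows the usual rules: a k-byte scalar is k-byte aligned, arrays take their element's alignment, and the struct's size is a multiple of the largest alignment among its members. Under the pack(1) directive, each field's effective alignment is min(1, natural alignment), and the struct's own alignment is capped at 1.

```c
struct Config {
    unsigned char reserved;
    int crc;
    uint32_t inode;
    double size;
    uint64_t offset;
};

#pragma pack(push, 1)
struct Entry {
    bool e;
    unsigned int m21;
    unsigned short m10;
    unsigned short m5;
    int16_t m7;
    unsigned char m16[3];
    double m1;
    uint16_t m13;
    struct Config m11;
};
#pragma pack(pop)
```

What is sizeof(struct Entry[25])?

1400

Config: reserved at 0 (size 1, align 1) → ends 1; pad 3 to align 4 for crc; crc at 4 (size 4, align 4) → ends 8; inode at 8 (size 4, align 4) → ends 12; pad 4 to align 8 for size; size at 16 (size 8, align 8) → ends 24; offset at 24 (size 8, align 8) → ends 32; total 32 bytes, alignment 8
e at 0 (size 1, align 1) → ends 1
m21 at 1 (size 4, align 1) → ends 5
m10 at 5 (size 2, align 1) → ends 7
m5 at 7 (size 2, align 1) → ends 9
m7 at 9 (size 2, align 1) → ends 11
m16 at 11 (size 3, align 1) → ends 14
m1 at 14 (size 8, align 1) → ends 22
m13 at 22 (size 2, align 1) → ends 24
m11 at 24 (size 32, align 1) → ends 56
total 56 bytes, alignment 1
array of 25: 25 × 56 = 1400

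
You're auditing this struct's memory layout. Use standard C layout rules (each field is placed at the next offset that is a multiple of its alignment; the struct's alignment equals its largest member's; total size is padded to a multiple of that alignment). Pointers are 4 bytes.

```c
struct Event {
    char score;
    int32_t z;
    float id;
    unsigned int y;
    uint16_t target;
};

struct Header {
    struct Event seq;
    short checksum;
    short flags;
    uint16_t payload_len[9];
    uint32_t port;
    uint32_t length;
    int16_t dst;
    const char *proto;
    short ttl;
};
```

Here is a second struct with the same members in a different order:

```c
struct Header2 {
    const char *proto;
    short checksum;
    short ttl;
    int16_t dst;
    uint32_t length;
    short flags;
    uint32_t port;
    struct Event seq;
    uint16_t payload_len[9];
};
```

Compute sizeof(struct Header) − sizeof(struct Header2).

Event: 0..1  score  (1B, 1-aligned); 1..4  -- padding (3B); 4..8  z  (4B, 4-aligned); 8..12  id  (4B, 4-aligned); 12..16  y  (4B, 4-aligned); 16..18  target  (2B, 2-aligned); 18..20  -- tail padding (2B); sizeof = 20, alignof = 4
0..20  seq  (20B, 4-aligned)
20..22  checksum  (2B, 2-aligned)
22..24  flags  (2B, 2-aligned)
24..42  payload_len  (18B, 2-aligned)
42..44  -- padding (2B)
44..48  port  (4B, 4-aligned)
48..52  length  (4B, 4-aligned)
52..54  dst  (2B, 2-aligned)
54..56  -- padding (2B)
56..60  proto  (4B, 4-aligned)
60..62  ttl  (2B, 2-aligned)
62..64  -- tail padding (2B)
sizeof = 64, alignof = 4
— Header2 —
0..4  proto  (4B, 4-aligned)
4..6  checksum  (2B, 2-aligned)
6..8  ttl  (2B, 2-aligned)
8..10  dst  (2B, 2-aligned)
10..12  -- padding (2B)
12..16  length  (4B, 4-aligned)
16..18  flags  (2B, 2-aligned)
18..20  -- padding (2B)
20..24  port  (4B, 4-aligned)
24..44  seq  (20B, 4-aligned)
44..62  payload_len  (18B, 2-aligned)
62..64  -- tail padding (2B)
sizeof = 64, alignof = 4
64 − 64 = 0

0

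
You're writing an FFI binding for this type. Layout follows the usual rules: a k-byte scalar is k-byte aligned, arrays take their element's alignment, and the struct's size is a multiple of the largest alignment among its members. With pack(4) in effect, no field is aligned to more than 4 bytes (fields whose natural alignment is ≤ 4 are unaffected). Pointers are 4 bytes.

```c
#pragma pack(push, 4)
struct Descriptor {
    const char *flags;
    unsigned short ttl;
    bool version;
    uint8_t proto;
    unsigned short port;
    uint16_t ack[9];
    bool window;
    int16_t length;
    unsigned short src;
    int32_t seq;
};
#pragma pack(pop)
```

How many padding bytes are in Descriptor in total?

0..4  flags  (4B, 4-aligned)
4..6  ttl  (2B, 2-aligned)
6..7  version  (1B, 1-aligned)
7..8  proto  (1B, 1-aligned)
8..10  port  (2B, 2-aligned)
10..28  ack  (18B, 2-aligned)
28..29  window  (1B, 1-aligned)
29..30  -- padding (1B)
30..32  length  (2B, 2-aligned)
32..34  src  (2B, 2-aligned)
34..36  -- padding (2B)
36..40  seq  (4B, 4-aligned)
sizeof = 40, alignof = 4
data bytes 37, size 40 → padding 3

3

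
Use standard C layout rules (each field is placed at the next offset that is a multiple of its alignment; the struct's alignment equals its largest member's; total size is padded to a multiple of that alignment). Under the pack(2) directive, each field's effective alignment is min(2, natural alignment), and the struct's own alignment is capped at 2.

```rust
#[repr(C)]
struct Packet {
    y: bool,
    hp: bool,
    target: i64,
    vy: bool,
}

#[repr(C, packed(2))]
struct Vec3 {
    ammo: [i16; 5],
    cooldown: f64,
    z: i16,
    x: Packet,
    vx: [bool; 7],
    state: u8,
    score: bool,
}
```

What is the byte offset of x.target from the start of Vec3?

Packet: 0..1  y  (1B, 1-aligned); 1..2  hp  (1B, 1-aligned); 2..8  -- padding (6B); 8..16  target  (8B, 8-aligned); 16..17  vy  (1B, 1-aligned); 17..24  -- tail padding (7B); sizeof = 24, alignof = 8
0..10  ammo  (10B, 2-aligned)
10..18  cooldown  (8B, 2-aligned)
18..20  z  (2B, 2-aligned)
20..44  x  (24B, 2-aligned)
within Packet: target at 8
20 + 8 = 28

28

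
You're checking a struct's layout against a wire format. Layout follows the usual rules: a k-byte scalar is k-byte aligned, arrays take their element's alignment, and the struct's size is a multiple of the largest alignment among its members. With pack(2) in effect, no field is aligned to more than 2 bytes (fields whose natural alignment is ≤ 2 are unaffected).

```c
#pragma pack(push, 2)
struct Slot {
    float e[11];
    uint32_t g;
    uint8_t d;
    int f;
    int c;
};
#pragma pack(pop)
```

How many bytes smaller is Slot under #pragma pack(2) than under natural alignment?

2

natural layout:
  0..44  e  (44B, 4-aligned)
  44..48  g  (4B, 4-aligned)
  48..49  d  (1B, 1-aligned)
  49..52  -- padding (3B)
  52..56  f  (4B, 4-aligned)
  56..60  c  (4B, 4-aligned)
  sizeof = 60, alignof = 4
packed(2) layout:
  0..44  e  (44B, 2-aligned)
  44..48  g  (4B, 2-aligned)
  48..49  d  (1B, 1-aligned)
  49..50  -- padding (1B)
  50..54  f  (4B, 2-aligned)
  54..58  c  (4B, 2-aligned)
  sizeof = 58, alignof = 2
60 − 58 = 2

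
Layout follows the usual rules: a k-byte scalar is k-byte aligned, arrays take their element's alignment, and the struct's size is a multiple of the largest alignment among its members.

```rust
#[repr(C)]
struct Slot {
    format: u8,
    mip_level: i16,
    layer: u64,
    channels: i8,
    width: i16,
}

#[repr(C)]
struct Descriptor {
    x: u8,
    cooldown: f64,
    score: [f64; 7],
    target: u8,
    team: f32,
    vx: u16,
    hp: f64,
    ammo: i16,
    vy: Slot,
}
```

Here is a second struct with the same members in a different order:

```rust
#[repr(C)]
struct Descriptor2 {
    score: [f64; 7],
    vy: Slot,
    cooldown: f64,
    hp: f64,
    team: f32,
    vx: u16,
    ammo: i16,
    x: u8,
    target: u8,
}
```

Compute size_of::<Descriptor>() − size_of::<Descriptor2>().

Slot: format at 0 (size 1, align 1) → ends 1; pad 1 to align 2 for mip_level; mip_level at 2 (size 2, align 2) → ends 4; pad 4 to align 8 for layer; layer at 8 (size 8, align 8) → ends 16; channels at 16 (size 1, align 1) → ends 17; pad 1 to align 2 for width; width at 18 (size 2, align 2) → ends 20; tail pad 4 to reach multiple of 8; total 24 bytes, alignment 8
x at 0 (size 1, align 1) → ends 1
pad 7 to align 8 for cooldown
cooldown at 8 (size 8, align 8) → ends 16
score at 16 (size 56, align 8) → ends 72
target at 72 (size 1, align 1) → ends 73
pad 3 to align 4 for team
team at 76 (size 4, align 4) → ends 80
vx at 80 (size 2, align 2) → ends 82
pad 6 to align 8 for hp
hp at 88 (size 8, align 8) → ends 96
ammo at 96 (size 2, align 2) → ends 98
pad 6 to align 8 for vy
vy at 104 (size 24, align 8) → ends 128
total 128 bytes, alignment 8
— Descriptor2 —
score at 0 (size 56, align 8) → ends 56
vy at 56 (size 24, align 8) → ends 80
cooldown at 80 (size 8, align 8) → ends 88
hp at 88 (size 8, align 8) → ends 96
team at 96 (size 4, align 4) → ends 100
vx at 100 (size 2, align 2) → ends 102
ammo at 102 (size 2, align 2) → ends 104
x at 104 (size 1, align 1) → ends 105
target at 105 (size 1, align 1) → ends 106
tail pad 6 to reach multiple of 8
total 112 bytes, alignment 8
128 − 112 = 16

16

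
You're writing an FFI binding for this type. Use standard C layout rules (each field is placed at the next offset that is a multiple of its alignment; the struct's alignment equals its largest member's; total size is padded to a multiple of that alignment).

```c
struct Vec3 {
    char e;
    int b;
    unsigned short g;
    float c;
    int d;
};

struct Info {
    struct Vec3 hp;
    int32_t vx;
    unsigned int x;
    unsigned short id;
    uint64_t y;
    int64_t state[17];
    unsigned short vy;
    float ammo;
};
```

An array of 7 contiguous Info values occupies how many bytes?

1288

Vec3: 0..1  e  (1B, 1-aligned); 1..4  -- padding (3B); 4..8  b  (4B, 4-aligned); 8..10  g  (2B, 2-aligned); 10..12  -- padding (2B); 12..16  c  (4B, 4-aligned); 16..20  d  (4B, 4-aligned); sizeof = 20, alignof = 4
0..20  hp  (20B, 4-aligned)
20..24  vx  (4B, 4-aligned)
24..28  x  (4B, 4-aligned)
28..30  id  (2B, 2-aligned)
30..32  -- padding (2B)
32..40  y  (8B, 8-aligned)
40..176  state  (136B, 8-aligned)
176..178  vy  (2B, 2-aligned)
178..180  -- padding (2B)
180..184  ammo  (4B, 4-aligned)
sizeof = 184, alignof = 8
array of 7: 7 × 184 = 1288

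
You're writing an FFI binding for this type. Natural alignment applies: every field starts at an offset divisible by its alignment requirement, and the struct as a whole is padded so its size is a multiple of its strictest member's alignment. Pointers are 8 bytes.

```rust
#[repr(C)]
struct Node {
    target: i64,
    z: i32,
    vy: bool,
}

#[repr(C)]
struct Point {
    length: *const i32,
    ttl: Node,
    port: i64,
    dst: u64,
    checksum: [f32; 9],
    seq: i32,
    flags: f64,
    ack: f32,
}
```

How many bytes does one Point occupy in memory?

96 bytes

Node: @0: target [8B, align 8] → 8; @8: z [4B, align 4] → 12; @12: vy [1B, align 1] → 13; +3 tail pad (align 8); size 16, align 8
@0: length [8B, align 8] → 8
@8: ttl [16B, align 8] → 24
@24: port [8B, align 8] → 32
@32: dst [8B, align 8] → 40
@40: checksum [36B, align 4] → 76
@76: seq [4B, align 4] → 80
@80: flags [8B, align 8] → 88
@88: ack [4B, align 4] → 92
+4 tail pad (align 8)
size 96, align 8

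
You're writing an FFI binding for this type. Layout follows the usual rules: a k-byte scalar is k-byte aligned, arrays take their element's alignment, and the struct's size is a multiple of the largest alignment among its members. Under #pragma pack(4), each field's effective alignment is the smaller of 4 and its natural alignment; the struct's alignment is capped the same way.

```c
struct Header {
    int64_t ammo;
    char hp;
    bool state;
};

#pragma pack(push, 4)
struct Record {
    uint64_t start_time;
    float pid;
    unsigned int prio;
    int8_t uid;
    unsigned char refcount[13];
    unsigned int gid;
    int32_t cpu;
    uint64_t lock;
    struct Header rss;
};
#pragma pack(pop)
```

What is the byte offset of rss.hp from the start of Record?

56

Header: ammo at 0 (size 8, align 8) → ends 8; hp at 8 (size 1, align 1) → ends 9; state at 9 (size 1, align 1) → ends 10; tail pad 6 to reach multiple of 8; total 16 bytes, alignment 8
start_time at 0 (size 8, align 4) → ends 8
pid at 8 (size 4, align 4) → ends 12
prio at 12 (size 4, align 4) → ends 16
uid at 16 (size 1, align 1) → ends 17
refcount at 17 (size 13, align 1) → ends 30
pad 2 to align 4 for gid
gid at 32 (size 4, align 4) → ends 36
cpu at 36 (size 4, align 4) → ends 40
lock at 40 (size 8, align 4) → ends 48
rss at 48 (size 16, align 4) → ends 64
within Header: hp at 8
48 + 8 = 56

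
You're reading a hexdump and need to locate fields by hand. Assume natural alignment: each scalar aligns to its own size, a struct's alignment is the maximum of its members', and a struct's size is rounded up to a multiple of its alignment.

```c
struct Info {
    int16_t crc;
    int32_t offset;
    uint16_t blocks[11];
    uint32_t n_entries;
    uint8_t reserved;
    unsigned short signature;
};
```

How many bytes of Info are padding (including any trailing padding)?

crc at 0 (size 2, align 2) → ends 2
pad 2 to align 4 for offset
offset at 4 (size 4, align 4) → ends 8
blocks at 8 (size 22, align 2) → ends 30
pad 2 to align 4 for n_entries
n_entries at 32 (size 4, align 4) → ends 36
reserved at 36 (size 1, align 1) → ends 37
pad 1 to align 2 for signature
signature at 38 (size 2, align 2) → ends 40
total 40 bytes, alignment 4
data bytes 35, size 40 → padding 5

5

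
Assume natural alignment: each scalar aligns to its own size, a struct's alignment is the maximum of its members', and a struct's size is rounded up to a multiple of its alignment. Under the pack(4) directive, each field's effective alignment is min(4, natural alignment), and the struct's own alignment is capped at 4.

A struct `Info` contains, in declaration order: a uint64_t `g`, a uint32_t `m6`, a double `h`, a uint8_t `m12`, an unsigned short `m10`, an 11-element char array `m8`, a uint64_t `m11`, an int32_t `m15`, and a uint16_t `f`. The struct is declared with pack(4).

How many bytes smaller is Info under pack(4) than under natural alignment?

natural layout:
  0..8  g  (8B, 8-aligned)
  8..12  m6  (4B, 4-aligned)
  12..16  -- padding (4B)
  16..24  h  (8B, 8-aligned)
  24..25  m12  (1B, 1-aligned)
  25..26  -- padding (1B)
  26..28  m10  (2B, 2-aligned)
  28..39  m8  (11B, 1-aligned)
  39..40  -- padding (1B)
  40..48  m11  (8B, 8-aligned)
  48..52  m15  (4B, 4-aligned)
  52..54  f  (2B, 2-aligned)
  54..56  -- tail padding (2B)
  sizeof = 56, alignof = 8
packed(4) layout:
  0..8  g  (8B, 4-aligned)
  8..12  m6  (4B, 4-aligned)
  12..20  h  (8B, 4-aligned)
  20..21  m12  (1B, 1-aligned)
  21..22  -- padding (1B)
  22..24  m10  (2B, 2-aligned)
  24..35  m8  (11B, 1-aligned)
  35..36  -- padding (1B)
  36..44  m11  (8B, 4-aligned)
  44..48  m15  (4B, 4-aligned)
  48..50  f  (2B, 2-aligned)
  50..52  -- tail padding (2B)
  sizeof = 52, alignof = 4
56 − 52 = 4

4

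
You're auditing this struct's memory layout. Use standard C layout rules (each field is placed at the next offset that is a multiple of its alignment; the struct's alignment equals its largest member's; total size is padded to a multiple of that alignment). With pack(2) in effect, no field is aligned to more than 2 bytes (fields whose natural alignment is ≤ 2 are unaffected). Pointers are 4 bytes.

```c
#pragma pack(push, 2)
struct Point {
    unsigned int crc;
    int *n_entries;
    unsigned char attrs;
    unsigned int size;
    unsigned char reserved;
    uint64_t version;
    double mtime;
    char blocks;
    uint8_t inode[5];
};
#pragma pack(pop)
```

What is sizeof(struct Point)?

@0: crc [4B, align 2] → 4
@4: n_entries [4B, align 2] → 8
@8: attrs [1B, align 1] → 9
+1 pad (align 2)
@10: size [4B, align 2] → 14
@14: reserved [1B, align 1] → 15
+1 pad (align 2)
@16: version [8B, align 2] → 24
@24: mtime [8B, align 2] → 32
@32: blocks [1B, align 1] → 33
@33: inode [5B, align 1] → 38
size 38, align 2

38 bytes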